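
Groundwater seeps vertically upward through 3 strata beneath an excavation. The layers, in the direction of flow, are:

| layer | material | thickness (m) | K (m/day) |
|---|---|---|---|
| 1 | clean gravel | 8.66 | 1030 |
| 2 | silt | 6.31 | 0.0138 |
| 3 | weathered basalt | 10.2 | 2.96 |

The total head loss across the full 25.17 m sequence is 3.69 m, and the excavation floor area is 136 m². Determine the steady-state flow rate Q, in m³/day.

Flow is perpendicular to layering, so the layers act in series and the equivalent K is the thickness-weighted harmonic mean.
Total thickness L = 8.66 + 6.31 + 10.2 = 25.17 m.
Σ(b_i/K_i) = 8.66/1030 + 6.31/0.0138 + 10.2/2.96 = 460.7 d.
K_eq = L / Σ(b_i/K_i) = 25.17 / 460.7 = 0.05463 m/day.
Q = K_eq · A · (Δh/L) = 0.05463 × 136 × (3.69/25.17) = 1.089 m³/day.

1.09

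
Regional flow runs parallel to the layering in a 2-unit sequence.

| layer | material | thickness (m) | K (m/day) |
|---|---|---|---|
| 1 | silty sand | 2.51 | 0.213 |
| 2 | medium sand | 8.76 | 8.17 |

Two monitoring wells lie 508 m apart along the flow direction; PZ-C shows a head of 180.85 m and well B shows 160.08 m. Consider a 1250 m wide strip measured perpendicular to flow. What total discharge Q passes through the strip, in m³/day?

Flow is parallel to layering, so each bed carries its own Darcy discharge and the transmissivities add.
Σ(K_i·b_i) = 0.213×2.51 + 8.17×8.76 = 72.10 m²/day.
Hydraulic gradient i = (180.85 − 160.08) / 508 = 20.77 / 508 = 0.04089.
Q = Σ(K_i·b_i) · W · i = 72.10 × 1250 × 0.04089 = 3685 m³/day.

3690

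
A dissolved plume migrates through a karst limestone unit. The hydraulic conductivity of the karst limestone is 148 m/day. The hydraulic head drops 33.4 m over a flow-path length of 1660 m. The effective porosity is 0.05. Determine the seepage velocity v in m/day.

Hydraulic gradient i = Δh / L = 33.4 / 1660 = 0.02012.
Darcy flux q = K · i = 148.0 × 0.02012 = 2.978 m/day.
Seepage velocity v = q / n_e = 2.978 / 0.05 = 59.56 m/day.

59.6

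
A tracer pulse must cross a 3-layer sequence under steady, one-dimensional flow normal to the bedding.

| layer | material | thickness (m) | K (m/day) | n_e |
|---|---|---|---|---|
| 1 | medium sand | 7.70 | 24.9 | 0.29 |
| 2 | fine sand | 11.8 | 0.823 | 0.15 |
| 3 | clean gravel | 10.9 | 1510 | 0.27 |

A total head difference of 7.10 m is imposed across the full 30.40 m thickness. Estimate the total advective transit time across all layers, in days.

14.3

With flow normal to the layers, continuity requires the same specific discharge q through every layer.
Σ(b_i/K_i) = 7.70/24.9 + 11.8/0.823 + 10.9/1510 = 14.65 d.
q = Δh / Σ(b_i/K_i) = 7.10 / 14.65 = 0.4845 m/day.
In each layer the seepage velocity is v_i = q/n_i, so the layer transit time is t_i = b_i·n_i / q:
  layer 1 (medium sand): t_1 = 7.70 × 0.29 / 0.4845 = 4.609 d
  layer 2 (fine sand): t_2 = 11.8 × 0.15 / 0.4845 = 3.653 d
  layer 3 (clean gravel): t_3 = 10.9 × 0.27 / 0.4845 = 6.074 d
Total t = Σ t_i = 14.34 days.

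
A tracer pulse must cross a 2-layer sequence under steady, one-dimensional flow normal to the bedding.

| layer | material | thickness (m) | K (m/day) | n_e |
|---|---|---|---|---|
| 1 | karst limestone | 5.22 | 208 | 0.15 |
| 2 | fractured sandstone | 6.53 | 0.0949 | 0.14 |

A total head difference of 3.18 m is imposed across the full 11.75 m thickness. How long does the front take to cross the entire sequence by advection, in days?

With flow normal to the layers, continuity requires the same specific discharge q through every layer.
Σ(b_i/K_i) = 5.22/208 + 6.53/0.0949 = 68.83 d.
q = Δh / Σ(b_i/K_i) = 3.18 / 68.83 = 0.04620 m/day.
In each layer the seepage velocity is v_i = q/n_i, so the layer transit time is t_i = b_i·n_i / q:
  layer 1 (karst limestone): t_1 = 5.22 × 0.15 / 0.04620 = 16.95 d
  layer 2 (fractured sandstone): t_2 = 6.53 × 0.14 / 0.04620 = 19.79 d
Total t = Σ t_i = 36.74 days.

36.7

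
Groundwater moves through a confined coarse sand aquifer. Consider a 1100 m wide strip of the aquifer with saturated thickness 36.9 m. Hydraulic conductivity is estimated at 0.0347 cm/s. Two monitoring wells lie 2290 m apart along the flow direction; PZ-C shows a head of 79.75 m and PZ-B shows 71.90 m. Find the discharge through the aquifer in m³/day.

4170

Convert K: 0.0347 cm/s × 864 = 29.98 m/day.
Cross-sectional area A = 1100 × 36.9 = 40590 m².
Hydraulic gradient i = (79.75 − 71.90) / 2290 = 7.85 / 2290 = 0.003428.
Darcy's law: Q = K · A · i = 29.98 × 40590 × 0.003428 = 4172 m³/day.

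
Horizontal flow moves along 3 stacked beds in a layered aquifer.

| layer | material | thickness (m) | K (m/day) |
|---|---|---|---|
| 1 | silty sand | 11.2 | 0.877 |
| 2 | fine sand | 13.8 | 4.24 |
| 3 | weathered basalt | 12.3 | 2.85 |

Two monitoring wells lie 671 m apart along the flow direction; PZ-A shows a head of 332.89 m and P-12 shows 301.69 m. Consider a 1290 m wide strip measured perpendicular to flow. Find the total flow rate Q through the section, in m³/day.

Flow is parallel to layering, so each bed carries its own Darcy discharge and the transmissivities add.
Σ(K_i·b_i) = 0.877×11.2 + 4.24×13.8 + 2.85×12.3 = 103.4 m²/day.
Hydraulic gradient i = (332.89 − 301.69) / 671 = 31.2 / 671 = 0.04650.
Q = Σ(K_i·b_i) · W · i = 103.4 × 1290 × 0.04650 = 6202 m³/day.

6200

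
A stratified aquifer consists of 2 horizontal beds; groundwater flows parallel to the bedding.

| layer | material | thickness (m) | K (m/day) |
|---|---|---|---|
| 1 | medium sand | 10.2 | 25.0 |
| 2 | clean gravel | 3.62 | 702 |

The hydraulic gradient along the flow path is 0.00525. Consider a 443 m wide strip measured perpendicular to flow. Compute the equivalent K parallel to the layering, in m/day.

Flow is parallel to layering, so each bed carries its own Darcy discharge and the transmissivities add.
Σ(K_i·b_i) = 25.0×10.2 + 702×3.62 = 2796 m²/day.
Total thickness b = 13.82 m, so K_eq = Σ(K_i·b_i)/b = 202.3 m/day.

202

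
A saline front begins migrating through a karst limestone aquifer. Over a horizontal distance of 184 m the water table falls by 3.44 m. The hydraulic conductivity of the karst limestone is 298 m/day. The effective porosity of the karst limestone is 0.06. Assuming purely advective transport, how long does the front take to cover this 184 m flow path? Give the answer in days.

1.98

Hydraulic gradient i = Δh / L = 3.44 / 184 = 0.01870.
Darcy flux q = K · i = 298.0 × 0.01870 = 5.571 m/day.
Seepage velocity v = q / n_e = 5.571 / 0.06 = 92.86 m/day.
Travel time t = L / v = 184 / 92.86 = 1.982 days.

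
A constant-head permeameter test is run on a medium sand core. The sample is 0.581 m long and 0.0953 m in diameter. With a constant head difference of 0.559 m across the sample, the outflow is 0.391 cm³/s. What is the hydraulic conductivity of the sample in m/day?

4.92

Cross-sectional area A = π·(d/2)² = π × (0.0953/2)² = 0.007133 m².
Convert discharge: 0.391 cm³/s = 3.910e-07 m³/s.
Darcy's law rearranged: K = Q·L / (A·Δh) = 3.910e-07 × 0.581 / (0.007133 × 0.559) = 5.697e-05 m/s = 4.922 m/day.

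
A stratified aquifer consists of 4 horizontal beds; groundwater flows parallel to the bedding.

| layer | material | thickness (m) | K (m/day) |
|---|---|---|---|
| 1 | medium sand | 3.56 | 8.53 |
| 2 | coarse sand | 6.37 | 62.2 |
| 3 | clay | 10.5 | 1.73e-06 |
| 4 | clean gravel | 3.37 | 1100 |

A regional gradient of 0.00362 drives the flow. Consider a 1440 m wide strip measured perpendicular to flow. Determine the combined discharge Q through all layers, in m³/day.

21500

Flow is parallel to layering, so each bed carries its own Darcy discharge and the transmissivities add.
Σ(K_i·b_i) = 8.53×3.56 + 62.2×6.37 + 1.73e-06×10.5 + 1100×3.37 = 4134 m²/day.
Hydraulic gradient i = 0.00362.
Q = Σ(K_i·b_i) · W · i = 4134 × 1440 × 0.003620 = 21548 m³/day.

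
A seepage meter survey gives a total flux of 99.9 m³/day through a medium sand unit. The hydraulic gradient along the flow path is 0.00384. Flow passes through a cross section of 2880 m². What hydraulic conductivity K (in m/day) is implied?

Hydraulic gradient i = 0.00384.
From Q = K·A·i, K = Q / (A·i) = 99.9 / (2880 × 0.003840) = 9.033 m/day.

9.03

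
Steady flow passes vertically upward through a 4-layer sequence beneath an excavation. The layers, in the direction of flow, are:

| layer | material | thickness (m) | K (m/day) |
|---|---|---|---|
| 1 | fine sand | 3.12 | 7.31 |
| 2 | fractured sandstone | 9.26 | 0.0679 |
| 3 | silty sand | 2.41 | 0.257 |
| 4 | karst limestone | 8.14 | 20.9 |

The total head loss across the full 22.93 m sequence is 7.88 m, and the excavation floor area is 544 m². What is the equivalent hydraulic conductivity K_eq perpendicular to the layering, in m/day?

0.156

Flow is perpendicular to layering, so the layers act in series and the equivalent K is the thickness-weighted harmonic mean.
Total thickness L = 3.12 + 9.26 + 2.41 + 8.14 = 22.93 m.
Σ(b_i/K_i) = 3.12/7.31 + 9.26/0.0679 + 2.41/0.257 + 8.14/20.9 = 146.6 d.
K_eq = L / Σ(b_i/K_i) = 22.93 / 146.6 = 0.1564 m/day.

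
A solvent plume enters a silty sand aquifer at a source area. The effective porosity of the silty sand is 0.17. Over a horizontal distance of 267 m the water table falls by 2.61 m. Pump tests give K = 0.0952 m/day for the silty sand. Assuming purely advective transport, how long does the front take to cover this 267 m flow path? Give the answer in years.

Hydraulic gradient i = Δh / L = 2.61 / 267 = 0.009775.
Darcy flux q = K · i = 0.09520 × 0.009775 = 0.0009306 m/day.
Seepage velocity v = q / n_e = 0.0009306 / 0.17 = 0.005474 m/day.
Travel time t = L / v = 267 / 0.005474 = 48775 days = 133.5 years.

134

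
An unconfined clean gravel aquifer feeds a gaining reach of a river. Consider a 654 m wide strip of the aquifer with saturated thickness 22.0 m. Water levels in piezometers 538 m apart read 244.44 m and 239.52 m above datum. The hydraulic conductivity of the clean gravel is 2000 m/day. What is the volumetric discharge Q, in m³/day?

263000

Cross-sectional area A = 654 × 22.0 = 14388 m².
Hydraulic gradient i = (244.44 − 239.52) / 538 = 4.92 / 538 = 0.009145.
Darcy's law: Q = K · A · i = 2000 × 14388 × 0.009145 = 2.632e+05 m³/day.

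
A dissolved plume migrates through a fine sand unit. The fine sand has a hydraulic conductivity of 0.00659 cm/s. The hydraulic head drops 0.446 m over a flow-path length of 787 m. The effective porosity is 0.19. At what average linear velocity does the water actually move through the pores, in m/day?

0.0170

Convert K: 0.00659 cm/s × 864 = 5.694 m/day.
Hydraulic gradient i = Δh / L = 0.446 / 787 = 0.0005667.
Darcy flux q = K · i = 5.694 × 0.0005667 = 0.003227 m/day.
Seepage velocity v = q / n_e = 0.003227 / 0.19 = 0.01698 m/day.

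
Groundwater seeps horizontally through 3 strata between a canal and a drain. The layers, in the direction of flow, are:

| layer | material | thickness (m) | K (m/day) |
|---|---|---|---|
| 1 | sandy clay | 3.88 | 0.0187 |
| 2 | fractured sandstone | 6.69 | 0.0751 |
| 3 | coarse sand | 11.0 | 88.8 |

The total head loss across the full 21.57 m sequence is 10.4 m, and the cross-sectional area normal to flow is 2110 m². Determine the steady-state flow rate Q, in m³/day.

74.0

Flow is perpendicular to layering, so the layers act in series and the equivalent K is the thickness-weighted harmonic mean.
Total thickness L = 3.88 + 6.69 + 11.0 = 21.57 m.
Σ(b_i/K_i) = 3.88/0.0187 + 6.69/0.0751 + 11.0/88.8 = 296.7 d.
K_eq = L / Σ(b_i/K_i) = 21.57 / 296.7 = 0.07270 m/day.
Q = K_eq · A · (Δh/L) = 0.07270 × 2110 × (10.4/21.57) = 73.96 m³/day.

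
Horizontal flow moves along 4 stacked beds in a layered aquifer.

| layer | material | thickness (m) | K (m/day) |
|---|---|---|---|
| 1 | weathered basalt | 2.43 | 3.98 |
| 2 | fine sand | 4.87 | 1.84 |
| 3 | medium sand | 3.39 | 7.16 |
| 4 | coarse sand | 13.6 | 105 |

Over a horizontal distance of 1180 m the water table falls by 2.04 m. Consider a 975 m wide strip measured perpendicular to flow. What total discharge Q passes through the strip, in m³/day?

Flow is parallel to layering, so each bed carries its own Darcy discharge and the transmissivities add.
Σ(K_i·b_i) = 3.98×2.43 + 1.84×4.87 + 7.16×3.39 + 105×13.6 = 1471 m²/day.
Hydraulic gradient i = Δh / L = 2.04 / 1180 = 0.001729.
Q = Σ(K_i·b_i) · W · i = 1471 × 975 × 0.001729 = 2479 m³/day.

2480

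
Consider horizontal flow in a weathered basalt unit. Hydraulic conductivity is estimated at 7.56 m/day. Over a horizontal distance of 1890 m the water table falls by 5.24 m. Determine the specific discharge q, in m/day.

Hydraulic gradient i = Δh / L = 5.24 / 1890 = 0.002772.
Specific discharge q = K · i = 7.560 × 0.002772 = 0.02096 m/day.

0.0210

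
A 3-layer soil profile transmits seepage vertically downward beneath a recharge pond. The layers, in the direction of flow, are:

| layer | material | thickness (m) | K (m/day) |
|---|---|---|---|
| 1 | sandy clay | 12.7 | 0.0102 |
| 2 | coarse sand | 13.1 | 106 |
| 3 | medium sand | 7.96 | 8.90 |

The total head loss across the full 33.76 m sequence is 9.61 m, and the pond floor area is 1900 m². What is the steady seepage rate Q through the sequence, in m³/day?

14.7

Flow is perpendicular to layering, so the layers act in series and the equivalent K is the thickness-weighted harmonic mean.
Total thickness L = 12.7 + 13.1 + 7.96 = 33.76 m.
Σ(b_i/K_i) = 12.7/0.0102 + 13.1/106 + 7.96/8.90 = 1246 d.
K_eq = L / Σ(b_i/K_i) = 33.76 / 1246 = 0.02709 m/day.
Q = K_eq · A · (Δh/L) = 0.02709 × 1900 × (9.61/33.76) = 14.65 m³/day.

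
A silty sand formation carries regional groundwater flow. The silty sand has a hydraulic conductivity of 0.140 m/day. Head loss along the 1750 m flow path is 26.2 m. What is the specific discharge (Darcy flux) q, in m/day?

0.00210

Hydraulic gradient i = Δh / L = 26.2 / 1750 = 0.01497.
Specific discharge q = K · i = 0.1400 × 0.01497 = 0.002096 m/day.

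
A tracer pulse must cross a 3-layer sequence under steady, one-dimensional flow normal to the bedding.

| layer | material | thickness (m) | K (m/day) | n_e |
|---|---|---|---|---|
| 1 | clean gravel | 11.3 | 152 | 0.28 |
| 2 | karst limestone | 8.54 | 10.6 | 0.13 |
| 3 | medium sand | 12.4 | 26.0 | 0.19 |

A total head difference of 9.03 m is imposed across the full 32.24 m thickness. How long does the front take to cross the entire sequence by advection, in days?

0.996

With flow normal to the layers, continuity requires the same specific discharge q through every layer.
Σ(b_i/K_i) = 11.3/152 + 8.54/10.6 + 12.4/26.0 = 1.357 d.
q = Δh / Σ(b_i/K_i) = 9.03 / 1.357 = 6.655 m/day.
In each layer the seepage velocity is v_i = q/n_i, so the layer transit time is t_i = b_i·n_i / q:
  layer 1 (clean gravel): t_1 = 11.3 × 0.28 / 6.655 = 0.4754 d
  layer 2 (karst limestone): t_2 = 8.54 × 0.13 / 6.655 = 0.1668 d
  layer 3 (medium sand): t_3 = 12.4 × 0.19 / 6.655 = 0.3540 d
Total t = Σ t_i = 0.9963 days.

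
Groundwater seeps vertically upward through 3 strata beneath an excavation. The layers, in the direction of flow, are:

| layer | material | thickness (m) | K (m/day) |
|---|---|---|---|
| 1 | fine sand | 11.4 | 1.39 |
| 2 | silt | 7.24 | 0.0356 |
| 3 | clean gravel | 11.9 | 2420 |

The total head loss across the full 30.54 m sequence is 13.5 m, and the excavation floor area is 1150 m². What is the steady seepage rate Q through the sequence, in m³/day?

73.4

Flow is perpendicular to layering, so the layers act in series and the equivalent K is the thickness-weighted harmonic mean.
Total thickness L = 11.4 + 7.24 + 11.9 = 30.54 m.
Σ(b_i/K_i) = 11.4/1.39 + 7.24/0.0356 + 11.9/2420 = 211.6 d.
K_eq = L / Σ(b_i/K_i) = 30.54 / 211.6 = 0.1443 m/day.
Q = K_eq · A · (Δh/L) = 0.1443 × 1150 × (13.5/30.54) = 73.38 m³/day.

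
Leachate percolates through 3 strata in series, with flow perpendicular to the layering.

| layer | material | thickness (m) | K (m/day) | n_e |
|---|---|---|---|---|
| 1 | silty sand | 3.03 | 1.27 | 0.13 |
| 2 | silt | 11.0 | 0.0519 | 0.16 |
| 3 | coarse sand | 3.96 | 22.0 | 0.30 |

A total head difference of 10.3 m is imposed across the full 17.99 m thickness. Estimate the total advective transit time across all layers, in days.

With flow normal to the layers, continuity requires the same specific discharge q through every layer.
Σ(b_i/K_i) = 3.03/1.27 + 11.0/0.0519 + 3.96/22.0 = 214.5 d.
q = Δh / Σ(b_i/K_i) = 10.3 / 214.5 = 0.04802 m/day.
In each layer the seepage velocity is v_i = q/n_i, so the layer transit time is t_i = b_i·n_i / q:
  layer 1 (silty sand): t_1 = 3.03 × 0.13 / 0.04802 = 8.204 d
  layer 2 (silt): t_2 = 11.0 × 0.16 / 0.04802 = 36.65 d
  layer 3 (coarse sand): t_3 = 3.96 × 0.30 / 0.04802 = 24.74 d
Total t = Σ t_i = 69.60 days.

69.6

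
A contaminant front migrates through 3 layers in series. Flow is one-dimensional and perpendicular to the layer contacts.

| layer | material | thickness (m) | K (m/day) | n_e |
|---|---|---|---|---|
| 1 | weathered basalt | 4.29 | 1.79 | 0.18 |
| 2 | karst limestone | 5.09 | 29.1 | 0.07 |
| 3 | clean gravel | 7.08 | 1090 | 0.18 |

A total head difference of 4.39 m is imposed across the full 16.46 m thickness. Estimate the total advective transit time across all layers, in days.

1.41

With flow normal to the layers, continuity requires the same specific discharge q through every layer.
Σ(b_i/K_i) = 4.29/1.79 + 5.09/29.1 + 7.08/1090 = 2.578 d.
q = Δh / Σ(b_i/K_i) = 4.39 / 2.578 = 1.703 m/day.
In each layer the seepage velocity is v_i = q/n_i, so the layer transit time is t_i = b_i·n_i / q:
  layer 1 (weathered basalt): t_1 = 4.29 × 0.18 / 1.703 = 0.4535 d
  layer 2 (karst limestone): t_2 = 5.09 × 0.07 / 1.703 = 0.2092 d
  layer 3 (clean gravel): t_3 = 7.08 × 0.18 / 1.703 = 0.7484 d
Total t = Σ t_i = 1.411 days.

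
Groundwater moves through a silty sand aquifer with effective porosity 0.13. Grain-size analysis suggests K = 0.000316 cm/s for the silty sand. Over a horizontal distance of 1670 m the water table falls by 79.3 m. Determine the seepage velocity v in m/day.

0.0997

Convert K: 0.000316 cm/s × 864 = 0.2730 m/day.
Hydraulic gradient i = Δh / L = 79.3 / 1670 = 0.04749.
Darcy flux q = K · i = 0.2730 × 0.04749 = 0.01296 m/day.
Seepage velocity v = q / n_e = 0.01296 / 0.13 = 0.09973 m/day.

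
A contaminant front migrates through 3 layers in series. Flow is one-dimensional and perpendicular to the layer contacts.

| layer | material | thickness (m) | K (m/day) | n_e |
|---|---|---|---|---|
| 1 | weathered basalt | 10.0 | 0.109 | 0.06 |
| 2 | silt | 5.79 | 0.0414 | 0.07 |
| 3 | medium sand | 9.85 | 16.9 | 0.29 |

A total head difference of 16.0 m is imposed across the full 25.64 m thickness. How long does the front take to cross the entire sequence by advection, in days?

With flow normal to the layers, continuity requires the same specific discharge q through every layer.
Σ(b_i/K_i) = 10.0/0.109 + 5.79/0.0414 + 9.85/16.9 = 232.2 d.
q = Δh / Σ(b_i/K_i) = 16.0 / 232.2 = 0.06891 m/day.
In each layer the seepage velocity is v_i = q/n_i, so the layer transit time is t_i = b_i·n_i / q:
  layer 1 (weathered basalt): t_1 = 10.0 × 0.06 / 0.06891 = 8.707 d
  layer 2 (silt): t_2 = 5.79 × 0.07 / 0.06891 = 5.881 d
  layer 3 (medium sand): t_3 = 9.85 × 0.29 / 0.06891 = 41.45 d
Total t = Σ t_i = 56.04 days.

56.0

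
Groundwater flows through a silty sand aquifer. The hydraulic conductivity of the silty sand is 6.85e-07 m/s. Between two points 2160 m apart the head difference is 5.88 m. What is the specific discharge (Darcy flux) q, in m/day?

0.000161

Convert K: 6.85e-07 m/s × 86400 = 0.05918 m/day.
Hydraulic gradient i = Δh / L = 5.88 / 2160 = 0.002722.
Specific discharge q = K · i = 0.05918 × 0.002722 = 0.0001611 m/day.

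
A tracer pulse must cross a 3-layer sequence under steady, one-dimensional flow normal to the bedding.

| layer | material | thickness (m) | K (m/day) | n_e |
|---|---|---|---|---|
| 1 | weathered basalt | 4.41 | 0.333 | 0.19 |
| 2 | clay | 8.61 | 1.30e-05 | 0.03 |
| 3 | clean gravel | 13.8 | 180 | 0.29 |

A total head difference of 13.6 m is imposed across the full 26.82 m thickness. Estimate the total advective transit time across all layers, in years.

With flow normal to the layers, continuity requires the same specific discharge q through every layer.
Σ(b_i/K_i) = 4.41/0.333 + 8.61/1.30e-05 + 13.8/180 = 6.623e+05 d.
q = Δh / Σ(b_i/K_i) = 13.6 / 6.623e+05 = 2.053e-05 m/day.
In each layer the seepage velocity is v_i = q/n_i, so the layer transit time is t_i = b_i·n_i / q:
  layer 1 (weathered basalt): t_1 = 4.41 × 0.19 / 2.053e-05 = 40806 d
  layer 2 (clay): t_2 = 8.61 × 0.03 / 2.053e-05 = 12579 d
  layer 3 (clean gravel): t_3 = 13.8 × 0.29 / 2.053e-05 = 1.949e+05 d
Total t = Σ t_i = 2.483e+05 days = 679.8 years.

680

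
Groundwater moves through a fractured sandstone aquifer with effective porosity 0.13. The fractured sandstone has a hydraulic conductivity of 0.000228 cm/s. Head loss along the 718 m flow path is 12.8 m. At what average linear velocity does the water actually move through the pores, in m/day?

Convert K: 0.000228 cm/s × 864 = 0.1970 m/day.
Hydraulic gradient i = Δh / L = 12.8 / 718 = 0.01783.
Darcy flux q = K · i = 0.1970 × 0.01783 = 0.003512 m/day.
Seepage velocity v = q / n_e = 0.003512 / 0.13 = 0.02701 m/day.

0.0270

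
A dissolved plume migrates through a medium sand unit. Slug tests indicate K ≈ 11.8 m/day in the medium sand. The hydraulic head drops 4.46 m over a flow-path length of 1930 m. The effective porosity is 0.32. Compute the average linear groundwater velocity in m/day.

Hydraulic gradient i = Δh / L = 4.46 / 1930 = 0.002311.
Darcy flux q = K · i = 11.80 × 0.002311 = 0.02727 m/day.
Seepage velocity v = q / n_e = 0.02727 / 0.32 = 0.08521 m/day.

0.0852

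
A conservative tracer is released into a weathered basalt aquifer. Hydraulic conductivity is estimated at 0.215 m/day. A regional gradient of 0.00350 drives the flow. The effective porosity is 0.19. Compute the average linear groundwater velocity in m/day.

0.00396

Hydraulic gradient i = 0.00350.
Darcy flux q = K · i = 0.2150 × 0.003500 = 0.0007525 m/day.
Seepage velocity v = q / n_e = 0.0007525 / 0.19 = 0.003961 m/day.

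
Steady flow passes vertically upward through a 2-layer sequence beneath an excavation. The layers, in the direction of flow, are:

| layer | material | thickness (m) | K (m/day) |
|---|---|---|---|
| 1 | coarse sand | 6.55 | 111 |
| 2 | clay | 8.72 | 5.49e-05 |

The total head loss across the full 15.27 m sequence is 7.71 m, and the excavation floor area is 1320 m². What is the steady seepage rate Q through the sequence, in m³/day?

Flow is perpendicular to layering, so the layers act in series and the equivalent K is the thickness-weighted harmonic mean.
Total thickness L = 6.55 + 8.72 = 15.27 m.
Σ(b_i/K_i) = 6.55/111 + 8.72/5.49e-05 = 1.588e+05 d.
K_eq = L / Σ(b_i/K_i) = 15.27 / 1.588e+05 = 9.614e-05 m/day.
Q = K_eq · A · (Δh/L) = 9.614e-05 × 1320 × (7.71/15.27) = 0.06407 m³/day.

0.0641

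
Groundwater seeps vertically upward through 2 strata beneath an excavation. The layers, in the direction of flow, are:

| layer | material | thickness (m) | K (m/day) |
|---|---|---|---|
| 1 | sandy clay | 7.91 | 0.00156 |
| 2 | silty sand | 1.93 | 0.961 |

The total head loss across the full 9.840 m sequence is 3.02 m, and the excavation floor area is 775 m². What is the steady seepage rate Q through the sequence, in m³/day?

0.461

Flow is perpendicular to layering, so the layers act in series and the equivalent K is the thickness-weighted harmonic mean.
Total thickness L = 7.91 + 1.93 = 9.840 m.
Σ(b_i/K_i) = 7.91/0.00156 + 1.93/0.961 = 5073 d.
K_eq = L / Σ(b_i/K_i) = 9.840 / 5073 = 0.001940 m/day.
Q = K_eq · A · (Δh/L) = 0.001940 × 775 × (3.02/9.840) = 0.4614 m³/day.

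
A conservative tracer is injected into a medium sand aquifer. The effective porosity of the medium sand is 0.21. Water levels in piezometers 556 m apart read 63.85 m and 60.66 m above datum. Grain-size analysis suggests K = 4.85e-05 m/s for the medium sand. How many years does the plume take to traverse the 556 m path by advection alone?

Convert K: 4.85e-05 m/s × 86400 = 4.190 m/day.
Hydraulic gradient i = (63.85 − 60.66) / 556 = 3.19 / 556 = 0.005737.
Darcy flux q = K · i = 4.190 × 0.005737 = 0.02404 m/day.
Seepage velocity v = q / n_e = 0.02404 / 0.21 = 0.1145 m/day.
Travel time t = L / v = 556 / 0.1145 = 4856 days = 13.30 years.

13.3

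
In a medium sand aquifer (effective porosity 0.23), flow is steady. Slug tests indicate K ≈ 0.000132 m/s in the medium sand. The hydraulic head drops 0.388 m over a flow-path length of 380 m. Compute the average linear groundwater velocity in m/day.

Convert K: 0.000132 m/s × 86400 = 11.40 m/day.
Hydraulic gradient i = Δh / L = 0.388 / 380 = 0.001021.
Darcy flux q = K · i = 11.40 × 0.001021 = 0.01164 m/day.
Seepage velocity v = q / n_e = 0.01164 / 0.23 = 0.05063 m/day.

0.0506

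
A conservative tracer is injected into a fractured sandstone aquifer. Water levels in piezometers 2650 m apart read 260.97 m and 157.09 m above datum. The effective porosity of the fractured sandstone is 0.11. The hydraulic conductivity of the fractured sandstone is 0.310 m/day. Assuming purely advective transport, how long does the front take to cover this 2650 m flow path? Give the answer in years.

65.7

Hydraulic gradient i = (260.97 − 157.09) / 2650 = 103.88 / 2650 = 0.03920.
Darcy flux q = K · i = 0.3100 × 0.03920 = 0.01215 m/day.
Seepage velocity v = q / n_e = 0.01215 / 0.11 = 0.1105 m/day.
Travel time t = L / v = 2650 / 0.1105 = 23988 days = 65.68 years.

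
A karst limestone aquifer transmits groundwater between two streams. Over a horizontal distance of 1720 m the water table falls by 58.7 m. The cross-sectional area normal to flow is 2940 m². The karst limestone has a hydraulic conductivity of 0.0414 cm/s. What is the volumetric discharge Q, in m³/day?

3590

Convert K: 0.0414 cm/s × 864 = 35.77 m/day.
Hydraulic gradient i = Δh / L = 58.7 / 1720 = 0.03413.
Darcy's law: Q = K · A · i = 35.77 × 2940 × 0.03413 = 3589 m³/day.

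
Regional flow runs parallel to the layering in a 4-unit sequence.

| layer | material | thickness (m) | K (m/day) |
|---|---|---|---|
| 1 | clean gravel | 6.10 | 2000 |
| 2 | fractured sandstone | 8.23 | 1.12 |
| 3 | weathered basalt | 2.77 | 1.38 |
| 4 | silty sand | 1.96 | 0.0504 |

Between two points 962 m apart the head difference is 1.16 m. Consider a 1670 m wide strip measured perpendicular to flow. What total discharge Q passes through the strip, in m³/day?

Flow is parallel to layering, so each bed carries its own Darcy discharge and the transmissivities add.
Σ(K_i·b_i) = 2000×6.10 + 1.12×8.23 + 1.38×2.77 + 0.0504×1.96 = 12213 m²/day.
Hydraulic gradient i = Δh / L = 1.16 / 962 = 0.001206.
Q = Σ(K_i·b_i) · W · i = 12213 × 1670 × 0.001206 = 24594 m³/day.

24600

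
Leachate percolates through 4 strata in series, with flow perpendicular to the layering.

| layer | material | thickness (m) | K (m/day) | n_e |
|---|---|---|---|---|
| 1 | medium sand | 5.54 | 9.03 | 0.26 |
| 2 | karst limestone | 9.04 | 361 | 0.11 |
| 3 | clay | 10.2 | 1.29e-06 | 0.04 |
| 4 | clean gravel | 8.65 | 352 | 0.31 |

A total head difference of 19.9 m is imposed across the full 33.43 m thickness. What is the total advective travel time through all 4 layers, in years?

6010

With flow normal to the layers, continuity requires the same specific discharge q through every layer.
Σ(b_i/K_i) = 5.54/9.03 + 9.04/361 + 10.2/1.29e-06 + 8.65/352 = 7.907e+06 d.
q = Δh / Σ(b_i/K_i) = 19.9 / 7.907e+06 = 2.517e-06 m/day.
In each layer the seepage velocity is v_i = q/n_i, so the layer transit time is t_i = b_i·n_i / q:
  layer 1 (medium sand): t_1 = 5.54 × 0.26 / 2.517e-06 = 5.723e+05 d
  layer 2 (karst limestone): t_2 = 9.04 × 0.11 / 2.517e-06 = 3.951e+05 d
  layer 3 (clay): t_3 = 10.2 × 0.04 / 2.517e-06 = 1.621e+05 d
  layer 4 (clean gravel): t_4 = 8.65 × 0.31 / 2.517e-06 = 1.065e+06 d
Total t = Σ t_i = 2.195e+06 days = 6010 years.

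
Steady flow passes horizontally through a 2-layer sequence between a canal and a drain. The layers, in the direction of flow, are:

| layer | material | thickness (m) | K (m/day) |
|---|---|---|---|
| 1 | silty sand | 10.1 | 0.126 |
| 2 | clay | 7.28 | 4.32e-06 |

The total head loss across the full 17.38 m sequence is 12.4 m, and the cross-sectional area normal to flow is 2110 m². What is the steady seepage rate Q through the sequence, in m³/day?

Flow is perpendicular to layering, so the layers act in series and the equivalent K is the thickness-weighted harmonic mean.
Total thickness L = 10.1 + 7.28 = 17.38 m.
Σ(b_i/K_i) = 10.1/0.126 + 7.28/4.32e-06 = 1.685e+06 d.
K_eq = L / Σ(b_i/K_i) = 17.38 / 1.685e+06 = 1.031e-05 m/day.
Q = K_eq · A · (Δh/L) = 1.031e-05 × 2110 × (12.4/17.38) = 0.01553 m³/day.

0.0155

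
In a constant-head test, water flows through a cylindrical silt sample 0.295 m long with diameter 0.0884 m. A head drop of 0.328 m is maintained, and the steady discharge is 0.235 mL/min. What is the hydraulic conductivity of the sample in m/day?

0.0496

Cross-sectional area A = π·(d/2)² = π × (0.0884/2)² = 0.006138 m².
Convert discharge: 0.235 mL/min = 3.917e-09 m³/s.
Darcy's law rearranged: K = Q·L / (A·Δh) = 3.917e-09 × 0.295 / (0.006138 × 0.328) = 5.739e-07 m/s = 0.04959 m/day.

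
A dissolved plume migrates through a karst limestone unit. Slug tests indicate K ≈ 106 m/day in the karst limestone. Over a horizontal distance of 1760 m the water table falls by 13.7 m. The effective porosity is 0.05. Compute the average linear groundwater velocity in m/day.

Hydraulic gradient i = Δh / L = 13.7 / 1760 = 0.007784.
Darcy flux q = K · i = 106.0 × 0.007784 = 0.8251 m/day.
Seepage velocity v = q / n_e = 0.8251 / 0.05 = 16.50 m/day.

16.5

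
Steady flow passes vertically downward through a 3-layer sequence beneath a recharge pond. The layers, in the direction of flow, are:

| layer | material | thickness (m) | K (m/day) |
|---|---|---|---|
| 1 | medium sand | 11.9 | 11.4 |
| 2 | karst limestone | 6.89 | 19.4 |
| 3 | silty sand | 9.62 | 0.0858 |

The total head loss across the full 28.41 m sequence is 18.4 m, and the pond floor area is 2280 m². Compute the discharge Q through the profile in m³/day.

Flow is perpendicular to layering, so the layers act in series and the equivalent K is the thickness-weighted harmonic mean.
Total thickness L = 11.9 + 6.89 + 9.62 = 28.41 m.
Σ(b_i/K_i) = 11.9/11.4 + 6.89/19.4 + 9.62/0.0858 = 113.5 d.
K_eq = L / Σ(b_i/K_i) = 28.41 / 113.5 = 0.2503 m/day.
Q = K_eq · A · (Δh/L) = 0.2503 × 2280 × (18.4/28.41) = 369.6 m³/day.

370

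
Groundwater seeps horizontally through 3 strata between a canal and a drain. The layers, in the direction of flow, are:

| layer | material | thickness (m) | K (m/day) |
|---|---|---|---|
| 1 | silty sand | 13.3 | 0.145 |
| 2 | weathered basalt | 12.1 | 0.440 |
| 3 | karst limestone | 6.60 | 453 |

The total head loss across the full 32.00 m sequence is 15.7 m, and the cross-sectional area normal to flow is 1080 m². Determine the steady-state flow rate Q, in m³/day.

Flow is perpendicular to layering, so the layers act in series and the equivalent K is the thickness-weighted harmonic mean.
Total thickness L = 13.3 + 12.1 + 6.60 = 32.00 m.
Σ(b_i/K_i) = 13.3/0.145 + 12.1/0.440 + 6.60/453 = 119.2 d.
K_eq = L / Σ(b_i/K_i) = 32.00 / 119.2 = 0.2684 m/day.
Q = K_eq · A · (Δh/L) = 0.2684 × 1080 × (15.7/32.00) = 142.2 m³/day.

142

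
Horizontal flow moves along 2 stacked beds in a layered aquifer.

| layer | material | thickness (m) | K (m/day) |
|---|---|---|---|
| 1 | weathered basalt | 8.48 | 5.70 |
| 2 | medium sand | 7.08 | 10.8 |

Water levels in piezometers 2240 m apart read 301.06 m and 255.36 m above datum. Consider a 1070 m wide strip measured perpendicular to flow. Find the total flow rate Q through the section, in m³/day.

Flow is parallel to layering, so each bed carries its own Darcy discharge and the transmissivities add.
Σ(K_i·b_i) = 5.70×8.48 + 10.8×7.08 = 124.8 m²/day.
Hydraulic gradient i = (301.06 − 255.36) / 2240 = 45.7 / 2240 = 0.02040.
Q = Σ(K_i·b_i) · W · i = 124.8 × 1070 × 0.02040 = 2724 m³/day.

2720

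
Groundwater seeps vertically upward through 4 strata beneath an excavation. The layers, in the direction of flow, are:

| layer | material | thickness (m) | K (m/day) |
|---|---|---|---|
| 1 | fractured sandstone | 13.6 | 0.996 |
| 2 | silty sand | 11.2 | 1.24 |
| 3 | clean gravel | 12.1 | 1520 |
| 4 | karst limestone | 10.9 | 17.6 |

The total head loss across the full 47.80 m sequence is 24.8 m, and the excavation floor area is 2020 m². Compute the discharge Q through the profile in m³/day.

Flow is perpendicular to layering, so the layers act in series and the equivalent K is the thickness-weighted harmonic mean.
Total thickness L = 13.6 + 11.2 + 12.1 + 10.9 = 47.80 m.
Σ(b_i/K_i) = 13.6/0.996 + 11.2/1.24 + 12.1/1520 + 10.9/17.6 = 23.31 d.
K_eq = L / Σ(b_i/K_i) = 47.80 / 23.31 = 2.050 m/day.
Q = K_eq · A · (Δh/L) = 2.050 × 2020 × (24.8/47.80) = 2149 m³/day.

2150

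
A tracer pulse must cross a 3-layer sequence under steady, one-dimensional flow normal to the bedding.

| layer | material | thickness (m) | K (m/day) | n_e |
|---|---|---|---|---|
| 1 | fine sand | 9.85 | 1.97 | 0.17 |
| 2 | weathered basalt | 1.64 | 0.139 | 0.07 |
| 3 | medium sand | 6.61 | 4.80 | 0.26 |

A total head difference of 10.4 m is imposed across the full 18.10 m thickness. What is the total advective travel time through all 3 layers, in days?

6.13

With flow normal to the layers, continuity requires the same specific discharge q through every layer.
Σ(b_i/K_i) = 9.85/1.97 + 1.64/0.139 + 6.61/4.80 = 18.18 d.
q = Δh / Σ(b_i/K_i) = 10.4 / 18.18 = 0.5722 m/day.
In each layer the seepage velocity is v_i = q/n_i, so the layer transit time is t_i = b_i·n_i / q:
  layer 1 (fine sand): t_1 = 9.85 × 0.17 / 0.5722 = 2.926 d
  layer 2 (weathered basalt): t_2 = 1.64 × 0.07 / 0.5722 = 0.2006 d
  layer 3 (medium sand): t_3 = 6.61 × 0.26 / 0.5722 = 3.004 d
Total t = Σ t_i = 6.131 days.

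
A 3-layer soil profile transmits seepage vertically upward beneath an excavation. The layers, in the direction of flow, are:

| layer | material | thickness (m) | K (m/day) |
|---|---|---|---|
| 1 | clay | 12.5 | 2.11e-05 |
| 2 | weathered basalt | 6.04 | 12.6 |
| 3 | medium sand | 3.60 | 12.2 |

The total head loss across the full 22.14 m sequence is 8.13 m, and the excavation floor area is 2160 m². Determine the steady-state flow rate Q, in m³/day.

0.0296

Flow is perpendicular to layering, so the layers act in series and the equivalent K is the thickness-weighted harmonic mean.
Total thickness L = 12.5 + 6.04 + 3.60 = 22.14 m.
Σ(b_i/K_i) = 12.5/2.11e-05 + 6.04/12.6 + 3.60/12.2 = 5.924e+05 d.
K_eq = L / Σ(b_i/K_i) = 22.14 / 5.924e+05 = 3.737e-05 m/day.
Q = K_eq · A · (Δh/L) = 3.737e-05 × 2160 × (8.13/22.14) = 0.02964 m³/day.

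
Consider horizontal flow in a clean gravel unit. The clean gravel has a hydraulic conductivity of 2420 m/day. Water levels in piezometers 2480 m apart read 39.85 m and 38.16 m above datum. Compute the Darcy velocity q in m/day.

1.65

Hydraulic gradient i = (39.85 − 38.16) / 2480 = 1.69 / 2480 = 0.0006815.
Specific discharge q = K · i = 2420 × 0.0006815 = 1.649 m/day.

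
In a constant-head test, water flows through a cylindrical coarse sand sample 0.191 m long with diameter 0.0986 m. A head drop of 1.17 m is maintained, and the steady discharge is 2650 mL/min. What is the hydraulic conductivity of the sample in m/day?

81.6

Cross-sectional area A = π·(d/2)² = π × (0.0986/2)² = 0.007636 m².
Convert discharge: 2650 mL/min = 4.417e-05 m³/s.
Darcy's law rearranged: K = Q·L / (A·Δh) = 4.417e-05 × 0.191 / (0.007636 × 1.17) = 0.0009443 m/s = 81.59 m/day.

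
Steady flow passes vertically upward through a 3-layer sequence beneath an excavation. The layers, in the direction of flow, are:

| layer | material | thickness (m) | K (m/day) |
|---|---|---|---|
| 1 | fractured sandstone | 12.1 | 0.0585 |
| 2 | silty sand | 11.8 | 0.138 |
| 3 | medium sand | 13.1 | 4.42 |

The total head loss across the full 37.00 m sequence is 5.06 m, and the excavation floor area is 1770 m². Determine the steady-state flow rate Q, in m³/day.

30.3

Flow is perpendicular to layering, so the layers act in series and the equivalent K is the thickness-weighted harmonic mean.
Total thickness L = 12.1 + 11.8 + 13.1 = 37.00 m.
Σ(b_i/K_i) = 12.1/0.0585 + 11.8/0.138 + 13.1/4.42 = 295.3 d.
K_eq = L / Σ(b_i/K_i) = 37.00 / 295.3 = 0.1253 m/day.
Q = K_eq · A · (Δh/L) = 0.1253 × 1770 × (5.06/37.00) = 30.33 m³/day.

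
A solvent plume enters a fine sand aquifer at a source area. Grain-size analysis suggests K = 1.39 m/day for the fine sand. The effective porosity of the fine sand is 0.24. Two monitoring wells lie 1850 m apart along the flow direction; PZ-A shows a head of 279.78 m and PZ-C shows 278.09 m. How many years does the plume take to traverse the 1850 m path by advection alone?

Hydraulic gradient i = (279.78 − 278.09) / 1850 = 1.69 / 1850 = 0.0009135.
Darcy flux q = K · i = 1.390 × 0.0009135 = 0.001270 m/day.
Seepage velocity v = q / n_e = 0.001270 / 0.24 = 0.005291 m/day.
Travel time t = L / v = 1850 / 0.005291 = 3.497e+05 days = 957.3 years.

957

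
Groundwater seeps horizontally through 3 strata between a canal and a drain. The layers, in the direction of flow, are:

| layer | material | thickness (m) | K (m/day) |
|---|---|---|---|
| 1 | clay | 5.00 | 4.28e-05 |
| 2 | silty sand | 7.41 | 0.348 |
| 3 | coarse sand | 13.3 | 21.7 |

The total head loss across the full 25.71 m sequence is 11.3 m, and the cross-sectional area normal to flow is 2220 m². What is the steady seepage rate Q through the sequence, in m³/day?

Flow is perpendicular to layering, so the layers act in series and the equivalent K is the thickness-weighted harmonic mean.
Total thickness L = 5.00 + 7.41 + 13.3 = 25.71 m.
Σ(b_i/K_i) = 5.00/4.28e-05 + 7.41/0.348 + 13.3/21.7 = 1.168e+05 d.
K_eq = L / Σ(b_i/K_i) = 25.71 / 1.168e+05 = 0.0002200 m/day.
Q = K_eq · A · (Δh/L) = 0.0002200 × 2220 × (11.3/25.71) = 0.2147 m³/day.

0.215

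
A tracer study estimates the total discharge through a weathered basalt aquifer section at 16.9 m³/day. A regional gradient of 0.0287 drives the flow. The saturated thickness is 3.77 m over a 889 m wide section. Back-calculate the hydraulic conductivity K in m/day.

Cross-sectional area A = 889 × 3.77 = 3352 m².
Hydraulic gradient i = 0.0287.
From Q = K·A·i, K = Q / (A·i) = 16.9 / (3352 × 0.02870) = 0.1757 m/day.

0.176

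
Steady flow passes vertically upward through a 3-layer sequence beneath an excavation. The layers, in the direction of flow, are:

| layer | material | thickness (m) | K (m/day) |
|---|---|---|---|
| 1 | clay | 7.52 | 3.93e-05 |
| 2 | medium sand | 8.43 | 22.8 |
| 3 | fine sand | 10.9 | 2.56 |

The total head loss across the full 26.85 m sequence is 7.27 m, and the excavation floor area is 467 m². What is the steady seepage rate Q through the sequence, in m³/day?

Flow is perpendicular to layering, so the layers act in series and the equivalent K is the thickness-weighted harmonic mean.
Total thickness L = 7.52 + 8.43 + 10.9 = 26.85 m.
Σ(b_i/K_i) = 7.52/3.93e-05 + 8.43/22.8 + 10.9/2.56 = 1.914e+05 d.
K_eq = L / Σ(b_i/K_i) = 26.85 / 1.914e+05 = 0.0001403 m/day.
Q = K_eq · A · (Δh/L) = 0.0001403 × 467 × (7.27/26.85) = 0.01774 m³/day.

0.0177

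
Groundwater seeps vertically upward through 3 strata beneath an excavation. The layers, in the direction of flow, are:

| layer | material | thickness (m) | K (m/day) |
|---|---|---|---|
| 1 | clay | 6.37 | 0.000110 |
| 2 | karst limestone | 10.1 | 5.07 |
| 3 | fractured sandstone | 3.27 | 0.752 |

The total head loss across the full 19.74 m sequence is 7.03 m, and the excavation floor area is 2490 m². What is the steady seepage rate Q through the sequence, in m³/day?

0.302

Flow is perpendicular to layering, so the layers act in series and the equivalent K is the thickness-weighted harmonic mean.
Total thickness L = 6.37 + 10.1 + 3.27 = 19.74 m.
Σ(b_i/K_i) = 6.37/0.000110 + 10.1/5.07 + 3.27/0.752 = 57915 d.
K_eq = L / Σ(b_i/K_i) = 19.74 / 57915 = 0.0003408 m/day.
Q = K_eq · A · (Δh/L) = 0.0003408 × 2490 × (7.03/19.74) = 0.3022 m³/day.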